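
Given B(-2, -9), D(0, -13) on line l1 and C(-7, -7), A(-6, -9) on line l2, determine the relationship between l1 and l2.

Slope of line 1: m1 = (-13 - -9)/(0 - -2) = -4/2 = -2
Slope of line 2: m2 = (-9 - -7)/(-6 - -7) = -2/1 = -2
Since m1 = m2 = -2, the lines are parallel.

Parallel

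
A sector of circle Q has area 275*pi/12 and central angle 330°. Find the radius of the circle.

The sector covers 330°/360° = 11/12 of the full circle.
Full circle area = 275*pi/12 / 11/12 = 25*pi.
Since full area = πr², we get r² = 25*pi/π = 25, so r = 5.

5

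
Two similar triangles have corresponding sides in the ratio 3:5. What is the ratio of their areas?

The ratio of areas of similar triangles equals the square of the side ratio.
Side ratio = 3:5
Area ratio = (3/5)^2 = 9/25 = 9:25

9:25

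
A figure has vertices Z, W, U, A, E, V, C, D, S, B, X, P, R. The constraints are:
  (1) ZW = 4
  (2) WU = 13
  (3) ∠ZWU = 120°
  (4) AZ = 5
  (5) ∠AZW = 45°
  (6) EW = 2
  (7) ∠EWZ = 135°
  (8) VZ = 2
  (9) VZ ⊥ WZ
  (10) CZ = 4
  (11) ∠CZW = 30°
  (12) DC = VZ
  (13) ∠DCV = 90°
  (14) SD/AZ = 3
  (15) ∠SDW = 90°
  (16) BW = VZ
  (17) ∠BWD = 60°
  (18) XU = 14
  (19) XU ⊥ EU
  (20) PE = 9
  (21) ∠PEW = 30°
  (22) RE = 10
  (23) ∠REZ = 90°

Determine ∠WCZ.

Step 1: By the law of cosines on triangle CZW: CW² = 4² + 4² − 2·4·4·cos(30°) = 4.29, so CW ≈ 2.07.
Step 2: By the inverse law of cosines on triangle WCZ: cos(∠WCZ) = (2.07² + 4² − 4²) / (2·2.07·4) = 4.29/16.56 = 0.2588, so ∠WCZ = 75°.

Therefore, the measure of angle ∠WCZ = 75°.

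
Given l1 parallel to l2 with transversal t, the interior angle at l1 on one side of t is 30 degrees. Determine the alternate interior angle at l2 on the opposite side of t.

Alternate interior angles are equal: 30 degrees.

30 degrees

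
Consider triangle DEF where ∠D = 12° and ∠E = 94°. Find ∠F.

angle F = 180 - 12 - 94 = 74 degrees.

74 degrees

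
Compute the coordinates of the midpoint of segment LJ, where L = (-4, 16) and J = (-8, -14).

M = ((x₁ + x₂)/2, (y₁ + y₂)/2)
= ((-4 + -8)/2, (16 + -14)/2)
= (-12/2, 2/2) = (-6, 1)

(-6, 1)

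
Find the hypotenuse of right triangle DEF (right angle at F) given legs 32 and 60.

By the Pythagorean theorem: DE^2 = DF^2 + EF^2
DE^2 = 32^2 + 60^2 = 1024 + 3600 = 4624
DE = sqrt(4624) = 68

68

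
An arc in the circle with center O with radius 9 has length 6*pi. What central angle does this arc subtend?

The full circumference is 2πr = 18*pi.
The arc is 6*pi / 18*pi = 1/3 of the full circle.
So the central angle = 1/3 × 360° = 120°.

120°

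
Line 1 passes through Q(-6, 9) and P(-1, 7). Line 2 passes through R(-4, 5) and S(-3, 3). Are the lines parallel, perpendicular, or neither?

Slope of line 1: m1 = (7 - 9)/(-1 - -6) = -2/5 = -2/5
Slope of line 2: m2 = (3 - 5)/(-3 - -4) = -2/1 = -2
m1 != m2 and m1*m2 = 4/5 != -1. Neither.

Neither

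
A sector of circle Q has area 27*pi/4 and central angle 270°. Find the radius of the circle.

The sector covers 270°/360° = 3/4 of the full circle.
Full circle area = 27*pi/4 / 3/4 = 9*pi.
Since full area = πr², we get r² = 9*pi/π = 9, so r = 3.

3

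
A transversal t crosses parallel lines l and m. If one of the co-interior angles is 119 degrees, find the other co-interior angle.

Co-interior (same-side interior) angles are between the parallel lines on the same side of the transversal.
Unlike corresponding or alternate interior angles, they are supplementary rather than equal.
So the angle = 180 - 119 = 61 degrees.

61 degrees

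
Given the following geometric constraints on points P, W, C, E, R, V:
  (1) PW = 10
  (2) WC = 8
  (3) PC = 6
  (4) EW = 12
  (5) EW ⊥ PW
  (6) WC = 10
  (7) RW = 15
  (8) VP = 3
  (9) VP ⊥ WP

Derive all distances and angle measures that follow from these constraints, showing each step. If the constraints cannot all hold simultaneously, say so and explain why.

These constraints are not satisfiable: (2) WC = 8 and (6) WC = 10 assign two different lengths to the same segment. No planar figure meets all of them, so nothing further can be derived.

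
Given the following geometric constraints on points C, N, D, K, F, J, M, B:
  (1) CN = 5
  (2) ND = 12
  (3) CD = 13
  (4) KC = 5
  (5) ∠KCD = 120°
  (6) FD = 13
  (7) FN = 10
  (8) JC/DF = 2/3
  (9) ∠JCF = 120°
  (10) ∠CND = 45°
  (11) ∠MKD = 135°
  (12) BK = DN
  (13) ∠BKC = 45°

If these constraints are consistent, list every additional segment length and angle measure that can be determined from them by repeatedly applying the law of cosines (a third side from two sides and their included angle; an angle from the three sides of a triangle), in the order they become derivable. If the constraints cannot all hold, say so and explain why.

These constraints are not satisfiable: (1), (2) and (3) fix all three sides of triangle CND, so by the law of cosines cos(∠CND) = (5² + 12² − 13²) / (2·5·12) = 0.0000, i.e. ∠CND ≈ 90°, which contradicts (10) ∠CND = 45°. No planar figure meets all of them, so nothing further can be derived.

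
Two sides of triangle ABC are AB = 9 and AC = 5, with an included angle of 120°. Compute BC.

When two sides and the included angle are known, the law of cosines gives the third side.
c^2 = a^2 + b^2 - 2ab cos(C) generalizes the Pythagorean theorem to non-right triangles.
Here: BC^2 = 81 + 25 - 90*(-1/2) = 151
BC = sqrt(151)

sqrt(151)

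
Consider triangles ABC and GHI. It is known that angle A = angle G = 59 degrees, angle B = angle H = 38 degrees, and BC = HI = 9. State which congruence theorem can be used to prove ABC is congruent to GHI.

The given information matches AAS: Two pairs of corresponding angles and a non-included side are equal (Angle-Angle-Side).

AAS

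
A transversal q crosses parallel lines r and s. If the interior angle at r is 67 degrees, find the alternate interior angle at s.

Alternate interior angles are equal: 67 degrees.

67 degrees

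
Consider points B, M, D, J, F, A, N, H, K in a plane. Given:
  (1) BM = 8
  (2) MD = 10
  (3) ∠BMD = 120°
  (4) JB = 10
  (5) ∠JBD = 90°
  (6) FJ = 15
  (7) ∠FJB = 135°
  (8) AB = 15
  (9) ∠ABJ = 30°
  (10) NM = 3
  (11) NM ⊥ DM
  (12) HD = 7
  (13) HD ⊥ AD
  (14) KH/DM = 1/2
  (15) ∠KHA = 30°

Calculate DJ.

Step 1: By the law of cosines on triangle BMD: BD² = 8² + 10² − 2·8·10·cos(120°) = 244, so BD = 2·√61.
Step 2: By the law of cosines on triangle DBJ: DJ² = (2·√61)² + 10² − 2·2·√61·10·cos(90°) = 344, so DJ = 2·√86.

Therefore, the length of DJ = 2·√86.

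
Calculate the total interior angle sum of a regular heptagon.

The sum of interior angles of an n-sided polygon is (n - 2) * 180.
For n = 7: (7 - 2) * 180 = 5 * 180 = 900 degrees.

900 degrees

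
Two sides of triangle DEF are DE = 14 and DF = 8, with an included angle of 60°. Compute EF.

By the law of cosines: EF^2 = DE^2 + DF^2 - 2*DE*DF*cos(D)
EF^2 = 14^2 + 8^2 - 2*14*8*cos(60°)
EF^2 = 196 + 64 - 224*(1/2)
EF^2 = 148
EF = 2*sqrt(37)

2*sqrt(37)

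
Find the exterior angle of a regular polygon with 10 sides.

Each exterior angle of a regular n-gon is 360 / n.
For n = 10: 360 / 10 = 36 degrees.

36 degrees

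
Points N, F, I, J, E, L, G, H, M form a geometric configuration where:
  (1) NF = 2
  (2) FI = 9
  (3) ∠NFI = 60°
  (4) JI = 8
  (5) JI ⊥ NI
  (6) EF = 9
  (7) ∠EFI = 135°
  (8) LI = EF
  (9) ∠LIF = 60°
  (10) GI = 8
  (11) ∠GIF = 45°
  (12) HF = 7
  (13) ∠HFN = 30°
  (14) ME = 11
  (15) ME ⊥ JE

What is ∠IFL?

From the given relations: LI = EF = 9.
Step 1: By the law of cosines on triangle FIL: FL² = 9² + 9² − 2·9·9·cos(60°) = 81, so FL = 9.
Step 2: By the inverse law of cosines on triangle IFL: cos(∠IFL) = (9² + 9² − 9²) / (2·9·9) = 81/162 = 0.5, so ∠IFL = 60°.

Therefore, the measure of angle ∠IFL = 60°.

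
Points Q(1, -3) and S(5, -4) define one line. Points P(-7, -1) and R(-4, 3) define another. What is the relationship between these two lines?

Slope of line 1: m1 = (-4 - -3)/(5 - 1) = -1/4 = -1/4
Slope of line 2: m2 = (3 - -1)/(-4 - -7) = 4/3 = 4/3
m1 != m2 and m1*m2 = -1/3 != -1. Neither.

Neither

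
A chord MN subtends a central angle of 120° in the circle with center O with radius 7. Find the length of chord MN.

Drop a perpendicular from the center to the chord, bisecting both the chord and the central angle.
Each half-chord = r sin(θ/2) = 7 sin(60°).
The full chord = 2 × 7 × sin(60°) = 7*sqrt(3).

7*sqrt(3)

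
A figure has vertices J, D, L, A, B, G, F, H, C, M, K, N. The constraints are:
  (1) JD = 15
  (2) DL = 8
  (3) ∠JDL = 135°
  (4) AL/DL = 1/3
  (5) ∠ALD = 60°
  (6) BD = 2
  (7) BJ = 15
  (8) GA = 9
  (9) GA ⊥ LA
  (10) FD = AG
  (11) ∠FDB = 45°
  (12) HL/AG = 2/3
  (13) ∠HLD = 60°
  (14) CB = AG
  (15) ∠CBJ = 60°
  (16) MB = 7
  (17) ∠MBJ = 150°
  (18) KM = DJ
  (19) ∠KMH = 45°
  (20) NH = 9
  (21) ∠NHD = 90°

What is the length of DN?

From the given relations: HL = 2/3·AG = 2/3·9 = 6.
Step 1: By the law of cosines on triangle DLH: DH² = 8² + 6² − 2·8·6·cos(60°) = 52, so DH = 2·√13.
Step 2: By the law of cosines on triangle DHN: DN² = (2·√13)² + 9² − 2·2·√13·9·cos(90°) = 133, so DN = √133.

Therefore, the length of DN = √133.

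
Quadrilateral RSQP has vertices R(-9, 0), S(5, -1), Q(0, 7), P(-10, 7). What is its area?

Shoelace: sum of cross terms = 177, Area = (1/2)|177| = 177/2

177/2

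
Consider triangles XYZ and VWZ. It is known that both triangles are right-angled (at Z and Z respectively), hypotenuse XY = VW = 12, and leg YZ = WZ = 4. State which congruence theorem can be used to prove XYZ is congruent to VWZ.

The given information matches HL: The hypotenuse and one leg of two right triangles are equal (Hypotenuse-Leg).

HL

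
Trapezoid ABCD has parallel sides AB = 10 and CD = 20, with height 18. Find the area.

Area = (10 + 20) * 18 / 2 = 540 / 2 = 270

270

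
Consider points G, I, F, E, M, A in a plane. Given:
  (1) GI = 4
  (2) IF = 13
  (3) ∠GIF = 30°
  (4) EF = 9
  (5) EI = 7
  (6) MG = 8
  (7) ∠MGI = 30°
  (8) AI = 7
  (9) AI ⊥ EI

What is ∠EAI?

Step 1: By the law of cosines on triangle AIE: AE² = 7² + 7² − 2·7·7·cos(90°) = 98, so AE = 7·√2.
Step 2: By the inverse law of cosines on triangle EAI: cos(∠EAI) = ((7·√2)² + 7² − 7²) / (2·7·√2·7) = 98/138.59 = 0.7071, so ∠EAI = 45°.

Therefore, the measure of angle ∠EAI = 45°.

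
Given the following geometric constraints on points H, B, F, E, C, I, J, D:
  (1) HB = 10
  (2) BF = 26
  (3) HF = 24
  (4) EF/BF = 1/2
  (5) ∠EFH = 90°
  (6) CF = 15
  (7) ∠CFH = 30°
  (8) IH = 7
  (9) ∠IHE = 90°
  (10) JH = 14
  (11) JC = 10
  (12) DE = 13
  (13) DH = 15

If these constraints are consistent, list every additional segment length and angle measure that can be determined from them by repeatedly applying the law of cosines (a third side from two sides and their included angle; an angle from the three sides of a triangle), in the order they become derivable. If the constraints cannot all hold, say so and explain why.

The constraints are consistent. Derivable facts, in order:
After 1 step:
- HC ≈ 13.32
- HE ≈ 27.29
- ∠BFH = 22.62°
- ∠BHF = 90°
- ∠FBH = 67.38°
After 2 steps:
- EI ≈ 28.18
- ∠CHF = 34.26°
- ∠CHJ = 42.85°
- ∠CJH = 64.95°
- ∠DEH = 13.86°
- ∠DHE = 11.98°
- ∠EDH = 154.16°
- ∠EHF = 28.44°
- ∠FCH = 115.74°
- ∠FEH = 61.56°
- ∠HCJ = 72.2°
After 3 steps:
- ∠EIH = 75.62°
- ∠HEI = 14.38°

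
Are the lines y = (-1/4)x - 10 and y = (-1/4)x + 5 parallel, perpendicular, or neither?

Slope of line 1: m1 = -1/4
Slope of line 2: m2 = -1/4
Two lines are parallel if and only if they have equal slopes (or both are vertical).
Here m1 = m2 = -1/4, confirming the lines are parallel.

Parallel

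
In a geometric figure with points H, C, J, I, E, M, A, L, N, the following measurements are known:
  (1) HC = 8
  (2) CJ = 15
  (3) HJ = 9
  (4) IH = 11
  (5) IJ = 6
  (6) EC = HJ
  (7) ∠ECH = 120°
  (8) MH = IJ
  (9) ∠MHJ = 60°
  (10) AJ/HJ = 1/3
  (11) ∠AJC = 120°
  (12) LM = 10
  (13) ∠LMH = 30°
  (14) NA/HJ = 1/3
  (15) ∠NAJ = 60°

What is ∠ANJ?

From the given relations: NA = 1/3·HJ = 1/3·9 = 3; AJ = 1/3·HJ = 1/3·9 = 3.
Step 1: By the law of cosines on triangle NAJ: NJ² = 3² + 3² − 2·3·3·cos(60°) = 9, so NJ = 3.
Step 2: By the inverse law of cosines on triangle ANJ: cos(∠ANJ) = (3² + 3² − 3²) / (2·3·3) = 9/18 = 0.5, so ∠ANJ = 60°.

Therefore, the measure of angle ∠ANJ = 60°.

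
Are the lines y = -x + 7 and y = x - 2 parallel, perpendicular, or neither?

Slope of line 1: m1 = -1
Slope of line 2: m2 = 1
m1 * m2 = (-1) * (1) = -1 = -1, so the lines are perpendicular.

Perpendicular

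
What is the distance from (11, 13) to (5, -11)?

d = sqrt((5 - 11)^2 + (-11 - 13)^2)
d = sqrt(-6^2 + -24^2)
d = sqrt(36 + 576)
d = sqrt(612) = 6*sqrt(17)

6*sqrt(17)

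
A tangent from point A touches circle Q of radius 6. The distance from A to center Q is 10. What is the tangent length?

Let T be the point of tangency. Then QT ⊥ AT (radius ⊥ tangent).
In right triangle QTA: QA² = QT² + AT²
10² = 6² + AT²
AT² = 64, AT = 8

8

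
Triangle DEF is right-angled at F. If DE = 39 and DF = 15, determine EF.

Rearranging the Pythagorean theorem to solve for the unknown leg:
leg^2 = hypotenuse^2 - known_leg^2 = 1521 - 225 = 1296
leg = sqrt(1296) = 36.

36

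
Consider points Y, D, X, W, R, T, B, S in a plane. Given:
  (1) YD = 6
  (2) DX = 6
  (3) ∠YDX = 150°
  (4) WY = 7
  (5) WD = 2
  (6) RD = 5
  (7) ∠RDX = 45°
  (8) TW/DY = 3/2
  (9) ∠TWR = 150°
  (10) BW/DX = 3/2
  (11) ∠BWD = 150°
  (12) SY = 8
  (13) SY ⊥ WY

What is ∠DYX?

Step 1: By the law of cosines on triangle YDX: YX² = 6² + 6² − 2·6·6·cos(150°) = 134.35, so YX ≈ 11.59.
Step 2: By the inverse law of cosines on triangle DYX: cos(∠DYX) = (6² + 11.59² − 6²) / (2·6·11.59) = 134.35/139.09 = 0.9659, so ∠DYX = 15°.

Therefore, the measure of angle ∠DYX = 15°.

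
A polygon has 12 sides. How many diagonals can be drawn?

The number of diagonals in an n-gon is n(n - 3)/2.
For n = 12: 12(12 - 3)/2 = 12 × 9 / 2 = 54.

54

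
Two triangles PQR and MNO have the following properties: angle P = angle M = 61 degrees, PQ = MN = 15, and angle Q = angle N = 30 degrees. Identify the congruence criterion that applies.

Consider the given information: angle P = angle M = 61 degrees, PQ = MN = 15, and angle Q = angle N = 30 degrees
This is not SSS or AAS: SSS requires all three pairs of sides, but we don't have that. AAS requires two angles and a non-included side.
The correct criterion is ASA. Two pairs of corresponding angles and the included side are equal (Angle-Side-Angle).

ASA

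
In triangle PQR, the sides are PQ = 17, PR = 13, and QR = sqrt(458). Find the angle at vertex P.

When all three sides of a triangle are known, the law of cosines can be rearranged to find any angle.
cos(C) = (a² + b² - c²) / (2ab) gives cos(P) = 0.
Taking the inverse cosine: P = 90°.

90°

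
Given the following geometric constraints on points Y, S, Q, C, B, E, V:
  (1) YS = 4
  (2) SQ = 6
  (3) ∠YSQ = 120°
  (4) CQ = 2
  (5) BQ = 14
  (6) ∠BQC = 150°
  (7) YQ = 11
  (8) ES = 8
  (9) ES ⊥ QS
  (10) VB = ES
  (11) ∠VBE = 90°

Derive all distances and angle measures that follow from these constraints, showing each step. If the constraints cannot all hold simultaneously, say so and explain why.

These constraints are not satisfiable: (1), (2) and (3) already determine YQ: by the law of cosines YQ² = 4² + 6² − 2·4·6·cos(120°) = 76, so YQ = 2·√19, which contradicts (7) YQ = 11. No planar figure meets all of them, so nothing further can be derived.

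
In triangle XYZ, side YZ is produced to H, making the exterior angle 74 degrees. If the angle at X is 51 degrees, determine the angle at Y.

angle Y = 74 - 51 = 23 degrees (exterior angle theorem).

23 degrees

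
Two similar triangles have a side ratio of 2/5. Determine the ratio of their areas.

Area ratio = (side ratio)^2 = (2/5)^2 = 4:25.

4:25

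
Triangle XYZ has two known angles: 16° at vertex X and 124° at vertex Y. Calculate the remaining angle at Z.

By the triangle angle sum property, the three interior angles of any triangle add up to 180°.
We know angle X = 16° and angle Y = 124°, so their sum is 140°.
Therefore angle Z = 180° - 140° = 40°.

40 degrees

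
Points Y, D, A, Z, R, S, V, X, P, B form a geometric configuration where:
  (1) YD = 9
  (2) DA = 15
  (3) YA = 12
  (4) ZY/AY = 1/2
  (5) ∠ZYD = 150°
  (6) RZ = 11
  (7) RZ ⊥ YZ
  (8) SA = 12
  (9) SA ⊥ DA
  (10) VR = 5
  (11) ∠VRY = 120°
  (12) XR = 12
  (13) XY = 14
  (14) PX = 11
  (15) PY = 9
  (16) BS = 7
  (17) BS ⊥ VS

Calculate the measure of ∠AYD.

Step 1: By the inverse law of cosines on triangle AYD: cos(∠AYD) = (12² + 9² − 15²) / (2·12·9) = 0/216 = 0, so ∠AYD = 90°.

Therefore, the measure of angle ∠AYD = 90°.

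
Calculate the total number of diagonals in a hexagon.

Total line segments between 6 vertices = C(6,2) = 15.
Subtract the 6 sides: 15 - 6 = 9 diagonals.

9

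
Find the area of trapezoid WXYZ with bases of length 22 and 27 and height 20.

Area = (22 + 27) * 20 / 2 = 980 / 2 = 490

490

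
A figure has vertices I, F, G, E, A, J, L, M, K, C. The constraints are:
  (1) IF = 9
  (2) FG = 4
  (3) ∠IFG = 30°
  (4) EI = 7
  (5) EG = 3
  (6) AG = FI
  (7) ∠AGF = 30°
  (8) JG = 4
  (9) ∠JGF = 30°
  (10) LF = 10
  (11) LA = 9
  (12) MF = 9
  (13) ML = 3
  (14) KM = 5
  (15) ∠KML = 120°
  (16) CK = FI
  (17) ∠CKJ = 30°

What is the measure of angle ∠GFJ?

Step 1: By the law of cosines on triangle FGJ: FJ² = 4² + 4² − 2·4·4·cos(30°) = 4.29, so FJ ≈ 2.07.
Step 2: By the inverse law of cosines on triangle GFJ: cos(∠GFJ) = (4² + 2.07² − 4²) / (2·4·2.07) = 4.29/16.56 = 0.2588, so ∠GFJ = 75°.

Therefore, the measure of angle ∠GFJ = 75°.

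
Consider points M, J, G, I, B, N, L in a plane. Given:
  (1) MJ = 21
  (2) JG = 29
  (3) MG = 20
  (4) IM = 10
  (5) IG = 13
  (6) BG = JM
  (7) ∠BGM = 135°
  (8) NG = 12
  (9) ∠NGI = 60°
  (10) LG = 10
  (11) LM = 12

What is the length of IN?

Step 1: By the law of cosines on triangle IGN: IN² = 13² + 12² − 2·13·12·cos(60°) = 157, so IN = √157.

Therefore, the length of IN = √157.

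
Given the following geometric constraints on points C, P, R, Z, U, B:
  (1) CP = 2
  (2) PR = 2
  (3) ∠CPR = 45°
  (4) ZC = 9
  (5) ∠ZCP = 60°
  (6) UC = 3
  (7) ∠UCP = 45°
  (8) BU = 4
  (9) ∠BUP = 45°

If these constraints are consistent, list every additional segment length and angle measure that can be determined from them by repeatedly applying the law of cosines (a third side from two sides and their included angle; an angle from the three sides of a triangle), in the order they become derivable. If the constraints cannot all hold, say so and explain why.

The constraints are consistent. Derivable facts, in order:
After 1 step:
- CR ≈ 1.53
- PU ≈ 2.12
- PZ = √67
After 2 steps:
- PB ≈ 2.91
- ∠CPU = 93.27°
- ∠CPZ = 107.78°
- ∠CRP = 67.5°
- ∠CUP = 41.73°
- ∠CZP = 12.22°
- ∠PCR = 67.5°
After 3 steps:
- ∠BPU = 103.97°
- ∠PBU = 31.03°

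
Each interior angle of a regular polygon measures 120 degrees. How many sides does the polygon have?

Each interior angle of a regular n-gon is (n - 2) * 180 / n.
Setting this equal to 120:
(n - 2) * 180 / n = 120
Each exterior angle = 180 - 120 = 60 degrees.
Since exterior angles sum to 360: n = 360 / 60 = 6.

6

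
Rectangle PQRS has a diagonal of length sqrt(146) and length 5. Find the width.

b = sqrt(d^2 - a^2) = sqrt(146 - 25) = sqrt(121) = 11

11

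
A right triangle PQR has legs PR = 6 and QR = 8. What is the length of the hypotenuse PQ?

In a right triangle, the square of the hypotenuse equals the sum of the squares of the two legs.
The legs are 6 and 8, so the hypotenuse = sqrt(36 + 64) = sqrt(100) = 10.

10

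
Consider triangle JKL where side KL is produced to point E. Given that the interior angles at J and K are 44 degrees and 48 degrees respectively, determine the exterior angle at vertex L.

By the exterior angle theorem, an exterior angle of a triangle equals the sum of the two remote interior angles.
Exterior angle = angle J + angle K
Exterior angle = 44 + 48 = 92 degrees

92 degrees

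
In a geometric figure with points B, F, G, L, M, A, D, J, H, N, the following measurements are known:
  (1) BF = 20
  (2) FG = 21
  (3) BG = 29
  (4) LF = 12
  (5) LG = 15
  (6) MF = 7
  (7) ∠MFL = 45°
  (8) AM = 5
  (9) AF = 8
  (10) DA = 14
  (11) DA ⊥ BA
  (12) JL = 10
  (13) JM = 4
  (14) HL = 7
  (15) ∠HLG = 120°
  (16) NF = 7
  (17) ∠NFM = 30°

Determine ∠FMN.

Step 1: By the law of cosines on triangle MFN: MN² = 7² + 7² − 2·7·7·cos(30°) = 13.13, so MN ≈ 3.62.
Step 2: By the inverse law of cosines on triangle FMN: cos(∠FMN) = (7² + 3.62² − 7²) / (2·7·3.62) = 13.13/50.73 = 0.2588, so ∠FMN = 75°.

Therefore, the measure of angle ∠FMN = 75°.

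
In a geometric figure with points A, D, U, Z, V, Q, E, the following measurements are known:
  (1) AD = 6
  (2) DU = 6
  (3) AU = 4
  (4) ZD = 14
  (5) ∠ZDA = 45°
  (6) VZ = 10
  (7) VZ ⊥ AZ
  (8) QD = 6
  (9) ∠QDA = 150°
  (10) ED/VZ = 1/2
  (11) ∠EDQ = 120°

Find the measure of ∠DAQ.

Step 1: By the law of cosines on triangle ADQ: AQ² = 6² + 6² − 2·6·6·cos(150°) = 134.35, so AQ ≈ 11.59.
Step 2: By the inverse law of cosines on triangle DAQ: cos(∠DAQ) = (6² + 11.59² − 6²) / (2·6·11.59) = 134.35/139.09 = 0.9659, so ∠DAQ = 15°.

Therefore, the measure of angle ∠DAQ = 15°.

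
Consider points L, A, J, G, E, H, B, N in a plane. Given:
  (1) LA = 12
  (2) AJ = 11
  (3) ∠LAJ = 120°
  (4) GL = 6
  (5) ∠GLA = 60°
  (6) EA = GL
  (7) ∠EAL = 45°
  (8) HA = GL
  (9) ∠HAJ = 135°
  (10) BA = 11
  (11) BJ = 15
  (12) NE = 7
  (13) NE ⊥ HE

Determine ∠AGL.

Step 1: By the law of cosines on triangle GLA: GA² = 6² + 12² − 2·6·12·cos(60°) = 108, so GA = 6·√3.
Step 2: By the inverse law of cosines on triangle AGL: cos(∠AGL) = ((6·√3)² + 6² − 12²) / (2·6·√3·6) = 0/124.71 = 0, so ∠AGL = 90°.

Therefore, the measure of angle ∠AGL = 90°.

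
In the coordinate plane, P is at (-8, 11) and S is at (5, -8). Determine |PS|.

The horizontal distance is |5 - -8| = 13 and the vertical distance is |-8 - 11| = 19.
By the Pythagorean theorem, d = sqrt(13^2 + 19^2) = sqrt(530).

sqrt(530)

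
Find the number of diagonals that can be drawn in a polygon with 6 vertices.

The number of diagonals in an n-gon is n(n - 3)/2.
For n = 6: 6(6 - 3)/2 = 6 × 3 / 2 = 9.

9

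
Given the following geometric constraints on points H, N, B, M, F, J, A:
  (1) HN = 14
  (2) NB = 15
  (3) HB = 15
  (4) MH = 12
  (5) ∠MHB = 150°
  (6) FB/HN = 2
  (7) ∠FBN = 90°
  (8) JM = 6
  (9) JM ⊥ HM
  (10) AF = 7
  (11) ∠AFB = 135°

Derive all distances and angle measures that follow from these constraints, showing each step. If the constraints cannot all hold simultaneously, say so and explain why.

The constraints are consistent.

From the given relations:
  FB = 2·HN = 2·14 = 28

Step 1: From HM = 12, MJ = 6, and ∠HMJ = 90°, by the law of cosines:
  HJ² = HM² + MJ² - 2·HM·MJ·cos(90°) = 144 + 36 - 0 = 180
  HJ = 6·√5

Step 2: From NB = 15, BF = 28, and ∠NBF = 90°, by the law of cosines:
  NF² = NB² + BF² - 2·NB·BF·cos(90°) = 225 + 784 - 0 = 1009
  NF ≈ 31.76

Step 3: From BH = 15, HM = 12, and ∠BHM = 150°, by the law of cosines:
  BM² = BH² + HM² - 2·BH·HM·cos(150°) = 225 + 144 + 311.8 = 680.8
  BM ≈ 26.09

Step 4: From BF = 28, FA = 7, and ∠BFA = 135°, by the law of cosines:
  BA² = BF² + FA² - 2·BF·FA·cos(135°) = 784 + 49 + 277.2 = 1110
  BA ≈ 33.32

Step 5: From HB = 15, HN = 14, BN = 15, by the inverse law of cosines:
  cos(∠BHN) = (HB² + HN² - BN²) / (2·HB·HN)
  ∠BHN = 62.18°

Step 6: From NB = 15, NH = 14, BH = 15, by the inverse law of cosines:
  cos(∠BNH) = (NB² + NH² - BH²) / (2·NB·NH)
  ∠BNH = 62.18°

Step 7: From BH = 15, BN = 15, HN = 14, by the inverse law of cosines:
  cos(∠HBN) = (BH² + BN² - HN²) / (2·BH·BN)
  ∠HBN = 55.64°

Step 8: From HJ = 6·√5, HM = 12, JM = 6, by the inverse law of cosines:
  cos(∠JHM) = (HJ² + HM² - JM²) / (2·HJ·HM)
  ∠JHM = 26.57°

Step 9: From NB = 15, NF = 31.76, BF = 28, by the inverse law of cosines:
  cos(∠BNF) = (NB² + NF² - BF²) / (2·NB·NF)
  ∠BNF = 61.82°

Step 10: From BA = 33.32, BF = 28, AF = 7, by the inverse law of cosines:
  cos(∠ABF) = (BA² + BF² - AF²) / (2·BA·BF)
  ∠ABF = 8.54°

Step 11: From BH = 15, BM = 26.09, HM = 12, by the inverse law of cosines:
  cos(∠HBM) = (BH² + BM² - HM²) / (2·BH·BM)
  ∠HBM = 13.29°

Step 12: From MB = 26.09, MH = 12, BH = 15, by the inverse law of cosines:
  cos(∠BMH) = (MB² + MH² - BH²) / (2·MB·MH)
  ∠BMH = 16.71°

Step 13: From FB = 28, FN = 31.76, BN = 15, by the inverse law of cosines:
  cos(∠BFN) = (FB² + FN² - BN²) / (2·FB·FN)
  ∠BFN = 28.18°

Step 14: From JH = 6·√5, JM = 6, HM = 12, by the inverse law of cosines:
  cos(∠HJM) = (JH² + JM² - HM²) / (2·JH·JM)
  ∠HJM = 63.43°

Step 15: From AB = 33.32, AF = 7, BF = 28, by the inverse law of cosines:
  cos(∠BAF) = (AB² + AF² - BF²) / (2·AB·AF)
  ∠BAF = 36.46°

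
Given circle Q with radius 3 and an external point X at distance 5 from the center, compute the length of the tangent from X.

tangent = √(d² - r²) = √(5² - 3²) = √(25 - 9) = √16 = 4

4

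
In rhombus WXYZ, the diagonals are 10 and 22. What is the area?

Area of a rhombus = (d1 * d2) / 2
Area = (10 * 22) / 2
Area = 220 / 2
Area = 110

110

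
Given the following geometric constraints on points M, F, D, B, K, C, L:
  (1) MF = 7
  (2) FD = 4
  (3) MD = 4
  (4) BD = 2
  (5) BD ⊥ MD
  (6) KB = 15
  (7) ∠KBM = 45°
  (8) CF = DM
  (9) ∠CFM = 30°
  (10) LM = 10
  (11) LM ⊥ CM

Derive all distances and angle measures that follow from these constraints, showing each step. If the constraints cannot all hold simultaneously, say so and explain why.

The constraints are consistent.

From the given relations:
  CF = DM = 4

Step 1: From MD = 4, DB = 2, and ∠MDB = 90°, by the law of cosines:
  MB² = MD² + DB² - 2·MD·DB·cos(90°) = 16 + 4 - 0 = 20
  MB = 2·√5

Step 2: From MF = 7, FC = 4, and ∠MFC = 30°, by the law of cosines:
  MC² = MF² + FC² - 2·MF·FC·cos(30°) = 49 + 16 - 48.5 = 16.5
  MC ≈ 4.06

Step 3: From MD = 4, MF = 7, DF = 4, by the inverse law of cosines:
  cos(∠DMF) = (MD² + MF² - DF²) / (2·MD·MF)
  ∠DMF = 28.96°

Step 4: From FD = 4, FM = 7, DM = 4, by the inverse law of cosines:
  cos(∠DFM) = (FD² + FM² - DM²) / (2·FD·FM)
  ∠DFM = 28.96°

Step 5: From DF = 4, DM = 4, FM = 7, by the inverse law of cosines:
  cos(∠FDM) = (DF² + DM² - FM²) / (2·DF·DM)
  ∠FDM = 122.09°

Step 6: From MB = 2·√5, BK = 15, and ∠MBK = 45°, by the law of cosines:
  MK² = MB² + BK² - 2·MB·BK·cos(45°) = 20 + 225 - 94.87 = 150.1
  MK ≈ 12.25

Step 7: From CM = 4.06, ML = 10, and ∠CML = 90°, by the law of cosines:
  CL² = CM² + ML² - 2·CM·ML·cos(90°) = 16.5 + 100 - 0 = 116.5
  CL ≈ 10.79

Step 8: From MB = 2·√5, MD = 4, BD = 2, by the inverse law of cosines:
  cos(∠BMD) = (MB² + MD² - BD²) / (2·MB·MD)
  ∠BMD = 26.57°

Step 9: From MC = 4.06, MF = 7, CF = 4, by the inverse law of cosines:
  cos(∠CMF) = (MC² + MF² - CF²) / (2·MC·MF)
  ∠CMF = 29.49°

Step 10: From BD = 2, BM = 2·√5, DM = 4, by the inverse law of cosines:
  cos(∠DBM) = (BD² + BM² - DM²) / (2·BD·BM)
  ∠DBM = 63.43°

Step 11: From CF = 4, CM = 4.06, FM = 7, by the inverse law of cosines:
  cos(∠FCM) = (CF² + CM² - FM²) / (2·CF·CM)
  ∠FCM = 120.51°

Step 12: From MB = 2·√5, MK = 12.25, BK = 15, by the inverse law of cosines:
  cos(∠BMK) = (MB² + MK² - BK²) / (2·MB·MK)
  ∠BMK = 120.04°

Step 13: From KB = 15, KM = 12.25, BM = 2·√5, by the inverse law of cosines:
  cos(∠BKM) = (KB² + KM² - BM²) / (2·KB·KM)
  ∠BKM = 14.96°

Step 14: From CL = 10.79, CM = 4.06, LM = 10, by the inverse law of cosines:
  cos(∠LCM) = (CL² + CM² - LM²) / (2·CL·CM)
  ∠LCM = 67.89°

Step 15: From LC = 10.79, LM = 10, CM = 4.06, by the inverse law of cosines:
  cos(∠CLM) = (LC² + LM² - CM²) / (2·LC·LM)
  ∠CLM = 22.11°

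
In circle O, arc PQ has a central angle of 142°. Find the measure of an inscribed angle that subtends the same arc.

By the inscribed angle theorem, the inscribed angle is half the central angle.
Inscribed angle = 142° / 2 = 71°

71°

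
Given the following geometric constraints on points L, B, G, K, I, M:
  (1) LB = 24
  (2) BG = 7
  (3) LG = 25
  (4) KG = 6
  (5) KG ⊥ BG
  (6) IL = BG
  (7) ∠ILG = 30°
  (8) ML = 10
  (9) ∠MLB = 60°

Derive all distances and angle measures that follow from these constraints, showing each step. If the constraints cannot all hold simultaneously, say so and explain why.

The constraints are consistent.

From the given relations:
  IL = BG = 7

Step 1: From BG = 7, GK = 6, and ∠BGK = 90°, by the law of cosines:
  BK² = BG² + GK² - 2·BG·GK·cos(90°) = 49 + 36 - 0 = 85
  BK = √85

Step 2: From BL = 24, LM = 10, and ∠BLM = 60°, by the law of cosines:
  BM² = BL² + LM² - 2·BL·LM·cos(60°) = 576 + 100 - 240 = 436
  BM = 2·√109

Step 3: From GL = 25, LI = 7, and ∠GLI = 30°, by the law of cosines:
  GI² = GL² + LI² - 2·GL·LI·cos(30°) = 625 + 49 - 303.1 = 370.9
  GI ≈ 19.26

Step 4: From LB = 24, LG = 25, BG = 7, by the inverse law of cosines:
  cos(∠BLG) = (LB² + LG² - BG²) / (2·LB·LG)
  ∠BLG = 16.26°

Step 5: From BG = 7, BL = 24, GL = 25, by the inverse law of cosines:
  cos(∠GBL) = (BG² + BL² - GL²) / (2·BG·BL)
  ∠GBL = 90°

Step 6: From GB = 7, GL = 25, BL = 24, by the inverse law of cosines:
  cos(∠BGL) = (GB² + GL² - BL²) / (2·GB·GL)
  ∠BGL = 73.74°

Step 7: From BG = 7, BK = √85, GK = 6, by the inverse law of cosines:
  cos(∠GBK) = (BG² + BK² - GK²) / (2·BG·BK)
  ∠GBK = 40.6°

Step 8: From BL = 24, BM = 2·√109, LM = 10, by the inverse law of cosines:
  cos(∠LBM) = (BL² + BM² - LM²) / (2·BL·BM)
  ∠LBM = 24.5°

Step 9: From GI = 19.26, GL = 25, IL = 7, by the inverse law of cosines:
  cos(∠IGL) = (GI² + GL² - IL²) / (2·GI·GL)
  ∠IGL = 10.47°

Step 10: From KB = √85, KG = 6, BG = 7, by the inverse law of cosines:
  cos(∠BKG) = (KB² + KG² - BG²) / (2·KB·KG)
  ∠BKG = 49.4°

Step 11: From IG = 19.26, IL = 7, GL = 25, by the inverse law of cosines:
  cos(∠GIL) = (IG² + IL² - GL²) / (2·IG·IL)
  ∠GIL = 139.53°

Step 12: From MB = 2·√109, ML = 10, BL = 24, by the inverse law of cosines:
  cos(∠BML) = (MB² + ML² - BL²) / (2·MB·ML)
  ∠BML = 95.5°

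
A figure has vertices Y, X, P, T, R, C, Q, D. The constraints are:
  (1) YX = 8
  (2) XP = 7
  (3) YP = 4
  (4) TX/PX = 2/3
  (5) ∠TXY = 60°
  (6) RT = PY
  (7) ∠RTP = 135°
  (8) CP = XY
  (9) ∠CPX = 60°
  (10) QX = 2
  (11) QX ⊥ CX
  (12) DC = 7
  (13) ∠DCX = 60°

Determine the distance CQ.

From the given relations: CP = XY = 8.
Step 1: By the law of cosines on triangle CPX: CX² = 8² + 7² − 2·8·7·cos(60°) = 57, so CX = √57.
Step 2: By the law of cosines on triangle CXQ: CQ² = √57² + 2² − 2·√57·2·cos(90°) = 61, so CQ = √61.

Therefore, the length of CQ = √61.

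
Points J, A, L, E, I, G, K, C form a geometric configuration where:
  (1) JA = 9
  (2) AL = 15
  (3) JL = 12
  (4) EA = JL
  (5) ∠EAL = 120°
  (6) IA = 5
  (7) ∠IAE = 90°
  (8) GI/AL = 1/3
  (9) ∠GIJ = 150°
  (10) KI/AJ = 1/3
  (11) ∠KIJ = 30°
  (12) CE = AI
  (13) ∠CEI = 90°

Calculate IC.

From the given relations: EA = JL = 12; CE = AI = 5.
Step 1: By the law of cosines on triangle EAI: EI² = 12² + 5² − 2·12·5·cos(90°) = 169, so EI = 13.
Step 2: By the law of cosines on triangle IEC: IC² = 13² + 5² − 2·13·5·cos(90°) = 194, so IC = √194.

Therefore, the length of IC = √194.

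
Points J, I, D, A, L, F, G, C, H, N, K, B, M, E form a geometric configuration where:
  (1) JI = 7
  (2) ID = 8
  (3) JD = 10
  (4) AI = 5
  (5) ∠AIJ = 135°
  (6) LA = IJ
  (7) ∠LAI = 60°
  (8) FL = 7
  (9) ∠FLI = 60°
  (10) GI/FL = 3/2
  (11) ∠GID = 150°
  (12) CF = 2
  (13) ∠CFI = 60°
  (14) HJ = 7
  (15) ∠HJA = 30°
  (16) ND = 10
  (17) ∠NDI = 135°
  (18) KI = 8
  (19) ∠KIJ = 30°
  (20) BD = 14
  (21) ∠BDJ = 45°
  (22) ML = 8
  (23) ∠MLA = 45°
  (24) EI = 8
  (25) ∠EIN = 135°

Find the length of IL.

From the given relations: LA = IJ = 7.
Step 1: By the law of cosines on triangle IAL: IL² = 5² + 7² − 2·5·7·cos(60°) = 39, so IL = √39.

Therefore, the length of IL = √39.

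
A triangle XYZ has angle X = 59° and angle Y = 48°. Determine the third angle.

The interior angles sum to 180°: angle Z = 180 - 59 - 48 = 73°.
The triangle is acute (angles 59°, 48°, 73°).

73 degrees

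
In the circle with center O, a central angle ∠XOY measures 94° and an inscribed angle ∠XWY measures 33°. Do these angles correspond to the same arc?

By the inscribed angle theorem, the inscribed angle for a central angle of 94° should be 94° / 2 = 47°.
The given inscribed angle is 33°, which does not equal 47°.
Therefore, no, they do not correspond to the same arc.

No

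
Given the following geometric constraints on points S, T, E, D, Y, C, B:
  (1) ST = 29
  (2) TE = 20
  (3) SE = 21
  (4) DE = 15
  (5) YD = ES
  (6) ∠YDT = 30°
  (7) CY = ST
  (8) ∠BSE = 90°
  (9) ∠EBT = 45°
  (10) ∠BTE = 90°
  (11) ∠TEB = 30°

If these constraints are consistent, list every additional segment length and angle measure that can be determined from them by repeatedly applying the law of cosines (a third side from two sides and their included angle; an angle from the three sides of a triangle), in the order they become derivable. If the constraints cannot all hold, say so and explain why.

These constraints are not satisfiable: (9), (10) and (11) are the three interior angles of triangle EBT, which must sum to 180°, but 45° + 90° + 30° = 165°. No planar figure meets all of them, so nothing further can be derived.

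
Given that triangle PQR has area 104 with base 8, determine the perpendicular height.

Area = (1/2) * base * height
height = 2 * Area / base
height = 2 * 104 / 8
height = 208 / 8
height = 26

26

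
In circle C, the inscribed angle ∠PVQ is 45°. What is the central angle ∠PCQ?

By the inscribed angle theorem, the central angle is twice the inscribed angle.
Central angle = 2 × 45° = 90°

90°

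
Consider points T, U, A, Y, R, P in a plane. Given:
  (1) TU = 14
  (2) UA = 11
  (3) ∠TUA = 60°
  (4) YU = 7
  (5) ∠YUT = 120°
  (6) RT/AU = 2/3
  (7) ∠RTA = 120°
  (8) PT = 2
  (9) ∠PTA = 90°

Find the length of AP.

Step 1: By the law of cosines on triangle AUT: AT² = 11² + 14² − 2·11·14·cos(60°) = 163, so AT = √163.
Step 2: By the law of cosines on triangle ATP: AP² = √163² + 2² − 2·√163·2·cos(90°) = 167, so AP = √167.

Therefore, the length of AP = √167.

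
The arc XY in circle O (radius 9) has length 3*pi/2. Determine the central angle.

Arc length L = 2πr × θ/360, so θ = 360L / (2πr).
θ = 360 × 3*pi/2 / (2π × 9)
θ = 30°
θ = 30°

30°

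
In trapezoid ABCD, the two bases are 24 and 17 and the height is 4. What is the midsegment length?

midsegment = (24 + 17) / 2 = 41 / 2 = 41/2

41/2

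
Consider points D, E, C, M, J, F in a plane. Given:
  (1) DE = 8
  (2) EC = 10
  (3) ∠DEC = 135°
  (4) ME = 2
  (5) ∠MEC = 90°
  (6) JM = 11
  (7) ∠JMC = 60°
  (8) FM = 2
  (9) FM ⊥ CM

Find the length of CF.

Step 1: By the law of cosines on triangle CEM: CM² = 10² + 2² − 2·10·2·cos(90°) = 104, so CM = 2·√26.
Step 2: By the law of cosines on triangle CMF: CF² = (2·√26)² + 2² − 2·2·√26·2·cos(90°) = 108, so CF = 6·√3.

Therefore, the length of CF = 6·√3.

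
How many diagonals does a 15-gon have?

The number of diagonals in an n-gon is n(n - 3)/2.
For n = 15: 15(15 - 3)/2 = 15 × 12 / 2 = 90.

90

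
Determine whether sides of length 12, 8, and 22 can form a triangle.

The longest side is 22. The other two sides sum to 8 + 12 = 20.
Since 20 ≤ 22, the two shorter sides cannot reach around to close the triangle.

No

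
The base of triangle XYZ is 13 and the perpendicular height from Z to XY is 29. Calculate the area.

Area = (1/2) * base * height
Area = (1/2) * 13 * 29
Area = 377/2

377/2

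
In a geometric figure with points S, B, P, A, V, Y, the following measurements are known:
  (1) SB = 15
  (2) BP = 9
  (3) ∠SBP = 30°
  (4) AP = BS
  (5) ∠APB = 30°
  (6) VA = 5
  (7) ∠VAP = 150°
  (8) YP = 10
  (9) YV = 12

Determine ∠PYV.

From the given relations: AP = BS = 15.
Step 1: By the law of cosines on triangle PAV: PV² = 15² + 5² − 2·15·5·cos(150°) = 379.9, so PV ≈ 19.49.
Step 2: By the inverse law of cosines on triangle PYV: cos(∠PYV) = (10² + 12² − 19.49²) / (2·10·12) = -135.9/240 = -0.5663, so ∠PYV = 124.49°.

Therefore, the measure of angle ∠PYV = 124.49°.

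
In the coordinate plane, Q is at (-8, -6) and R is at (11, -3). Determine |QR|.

d = sqrt((11 - -8)^2 + (-3 - -6)^2)
d = sqrt(19^2 + 3^2)
d = sqrt(361 + 9)
d = sqrt(370)

sqrt(370)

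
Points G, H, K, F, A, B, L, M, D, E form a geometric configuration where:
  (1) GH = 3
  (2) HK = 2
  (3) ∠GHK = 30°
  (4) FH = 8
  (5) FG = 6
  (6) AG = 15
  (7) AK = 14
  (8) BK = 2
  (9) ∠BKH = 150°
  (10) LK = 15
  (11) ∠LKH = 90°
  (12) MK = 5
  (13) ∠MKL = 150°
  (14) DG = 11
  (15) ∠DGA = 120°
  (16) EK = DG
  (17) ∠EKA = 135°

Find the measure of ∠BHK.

Step 1: By the law of cosines on triangle HKB: HB² = 2² + 2² − 2·2·2·cos(150°) = 14.93, so HB ≈ 3.86.
Step 2: By the inverse law of cosines on triangle BHK: cos(∠BHK) = (3.86² + 2² − 2²) / (2·3.86·2) = 14.93/15.45 = 0.9659, so ∠BHK = 15°.

Therefore, the measure of angle ∠BHK = 15°.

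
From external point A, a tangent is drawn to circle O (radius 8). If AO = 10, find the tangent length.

tangent = √(d² - r²) = √(10² - 8²) = √(100 - 64) = √36 = 6

6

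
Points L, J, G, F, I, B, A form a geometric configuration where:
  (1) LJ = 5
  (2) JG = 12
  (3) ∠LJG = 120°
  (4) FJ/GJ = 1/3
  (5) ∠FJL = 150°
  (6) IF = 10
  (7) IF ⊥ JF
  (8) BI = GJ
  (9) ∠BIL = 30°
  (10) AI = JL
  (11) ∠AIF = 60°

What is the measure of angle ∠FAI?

From the given relations: AI = JL = 5.
Step 1: By the law of cosines on triangle AIF: AF² = 5² + 10² − 2·5·10·cos(60°) = 75, so AF = 5·√3.
Step 2: By the inverse law of cosines on triangle FAI: cos(∠FAI) = ((5·√3)² + 5² − 10²) / (2·5·√3·5) = 0/86.6 = 0, so ∠FAI = 90°.

Therefore, the measure of angle ∠FAI = 90°.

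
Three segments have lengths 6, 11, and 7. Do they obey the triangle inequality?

Check all three triangle inequalities:
6 + 11 = 17 > 7 ✓
6 + 7 = 13 > 11 ✓
11 + 7 = 18 > 6 ✓
All conditions hold, so these sides form a valid triangle.

Yes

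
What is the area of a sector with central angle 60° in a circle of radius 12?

Sector area = π(12²)(1/6) = 24*pi

24*pi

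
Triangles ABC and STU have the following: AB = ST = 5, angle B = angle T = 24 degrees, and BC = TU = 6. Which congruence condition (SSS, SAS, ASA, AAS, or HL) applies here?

The given information matches SAS: Two pairs of corresponding sides and the included angle are equal (Side-Angle-Side).

SAS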